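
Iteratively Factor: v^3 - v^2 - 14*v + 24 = (v + 4)*(v^2 - 5*v + 6) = (v - 3)*(v + 4)*(v - 2)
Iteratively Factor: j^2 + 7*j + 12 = (j + 4)*(j + 3)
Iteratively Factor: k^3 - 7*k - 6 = (k - 3)*(k^2 + 3*k + 2) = (k - 3)*(k + 2)*(k + 1)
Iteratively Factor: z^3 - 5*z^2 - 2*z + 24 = (z - 4)*(z^2 - z - 6) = (z - 4)*(z + 2)*(z - 3)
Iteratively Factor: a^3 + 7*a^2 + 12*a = (a + 3)*(a^2 + 4*a) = (a + 3)*(a + 4)*(a)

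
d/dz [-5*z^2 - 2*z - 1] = -10*z - 2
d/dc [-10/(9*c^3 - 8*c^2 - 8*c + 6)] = 10*(27*c^2 - 16*c - 8)/(9*c^3 - 8*c^2 - 8*c + 6)^2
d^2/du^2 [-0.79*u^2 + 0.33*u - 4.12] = -1.58000000000000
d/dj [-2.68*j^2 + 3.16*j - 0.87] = 3.16 - 5.36*j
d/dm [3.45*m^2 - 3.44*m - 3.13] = 6.9*m - 3.44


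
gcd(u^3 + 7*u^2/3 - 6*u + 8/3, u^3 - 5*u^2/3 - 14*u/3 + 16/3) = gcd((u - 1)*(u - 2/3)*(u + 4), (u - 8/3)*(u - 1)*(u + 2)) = u - 1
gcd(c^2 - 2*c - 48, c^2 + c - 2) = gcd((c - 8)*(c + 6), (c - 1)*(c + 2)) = 1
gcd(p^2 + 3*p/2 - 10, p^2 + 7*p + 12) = p + 4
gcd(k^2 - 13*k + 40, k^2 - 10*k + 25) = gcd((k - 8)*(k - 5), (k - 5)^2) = k - 5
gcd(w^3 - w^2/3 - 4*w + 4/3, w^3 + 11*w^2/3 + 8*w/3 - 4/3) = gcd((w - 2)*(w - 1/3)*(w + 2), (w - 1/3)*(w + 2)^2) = w^2 + 5*w/3 - 2/3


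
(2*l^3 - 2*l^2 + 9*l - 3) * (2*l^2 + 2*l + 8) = 4*l^5 + 30*l^3 - 4*l^2 + 66*l - 24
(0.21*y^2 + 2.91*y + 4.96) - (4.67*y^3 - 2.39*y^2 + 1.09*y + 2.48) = -4.67*y^3 + 2.6*y^2 + 1.82*y + 2.48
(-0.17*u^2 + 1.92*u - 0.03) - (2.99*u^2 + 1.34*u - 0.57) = -3.16*u^2 + 0.58*u + 0.54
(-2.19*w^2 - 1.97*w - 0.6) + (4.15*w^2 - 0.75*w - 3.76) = 1.96*w^2 - 2.72*w - 4.36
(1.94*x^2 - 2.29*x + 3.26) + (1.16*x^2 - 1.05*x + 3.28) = 3.1*x^2 - 3.34*x + 6.54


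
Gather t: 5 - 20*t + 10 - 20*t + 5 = 20 - 40*t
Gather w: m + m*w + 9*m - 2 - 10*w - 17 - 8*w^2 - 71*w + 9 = 10*m - 8*w^2 + w*(m - 81) - 10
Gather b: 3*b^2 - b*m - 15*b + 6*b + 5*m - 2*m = 3*b^2 + b*(-m - 9) + 3*m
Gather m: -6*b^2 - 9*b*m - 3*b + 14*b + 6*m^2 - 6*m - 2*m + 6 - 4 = -6*b^2 + 11*b + 6*m^2 + m*(-9*b - 8) + 2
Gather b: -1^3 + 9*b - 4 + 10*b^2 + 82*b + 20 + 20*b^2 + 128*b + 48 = 30*b^2 + 219*b + 63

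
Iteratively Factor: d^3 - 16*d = (d + 4)*(d^2 - 4*d) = d*(d + 4)*(d - 4)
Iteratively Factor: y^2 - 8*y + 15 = (y - 5)*(y - 3)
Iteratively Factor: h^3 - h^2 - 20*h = (h)*(h^2 - h - 20) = h*(h + 4)*(h - 5)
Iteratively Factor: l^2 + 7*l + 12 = (l + 4)*(l + 3)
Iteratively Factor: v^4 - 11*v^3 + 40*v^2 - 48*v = (v)*(v^3 - 11*v^2 + 40*v - 48) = v*(v - 3)*(v^2 - 8*v + 16) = v*(v - 4)*(v - 3)*(v - 4)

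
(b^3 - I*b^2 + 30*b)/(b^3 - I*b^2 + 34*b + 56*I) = b*(b^2 - I*b + 30)/(b^3 - I*b^2 + 34*b + 56*I)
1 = 1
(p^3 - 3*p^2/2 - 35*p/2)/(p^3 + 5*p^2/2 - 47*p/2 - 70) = p/(p + 4)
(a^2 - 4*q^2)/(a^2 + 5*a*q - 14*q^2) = (a + 2*q)/(a + 7*q)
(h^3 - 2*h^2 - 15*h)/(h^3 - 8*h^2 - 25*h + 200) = h*(h + 3)/(h^2 - 3*h - 40)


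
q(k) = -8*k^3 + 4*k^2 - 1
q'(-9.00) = -2016.00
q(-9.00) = 6155.00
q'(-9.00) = -2016.00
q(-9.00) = 6155.00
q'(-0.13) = -1.45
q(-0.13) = -0.91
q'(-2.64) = -188.39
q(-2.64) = 174.08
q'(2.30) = -108.56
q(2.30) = -77.18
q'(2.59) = -140.27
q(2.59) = -113.16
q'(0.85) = -10.54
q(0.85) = -3.02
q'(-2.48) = -167.45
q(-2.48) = 145.63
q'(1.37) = -34.09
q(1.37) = -14.06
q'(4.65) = -481.74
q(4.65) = -718.87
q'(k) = -24*k^2 + 8*k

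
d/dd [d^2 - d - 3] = 2*d - 1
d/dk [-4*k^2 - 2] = -8*k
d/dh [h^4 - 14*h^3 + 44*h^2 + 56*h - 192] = 4*h^3 - 42*h^2 + 88*h + 56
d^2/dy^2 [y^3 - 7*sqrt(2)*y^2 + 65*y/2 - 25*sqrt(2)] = 6*y - 14*sqrt(2)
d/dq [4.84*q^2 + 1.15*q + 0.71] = 9.68*q + 1.15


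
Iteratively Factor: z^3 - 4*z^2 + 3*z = (z)*(z^2 - 4*z + 3) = z*(z - 3)*(z - 1)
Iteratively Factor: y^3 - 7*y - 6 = (y - 3)*(y^2 + 3*y + 2) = (y - 3)*(y + 1)*(y + 2)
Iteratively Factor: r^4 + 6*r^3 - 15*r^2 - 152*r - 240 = (r - 5)*(r^3 + 11*r^2 + 40*r + 48) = (r - 5)*(r + 4)*(r^2 + 7*r + 12) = (r - 5)*(r + 3)*(r + 4)*(r + 4)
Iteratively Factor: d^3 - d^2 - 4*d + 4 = (d + 2)*(d^2 - 3*d + 2) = (d - 2)*(d + 2)*(d - 1)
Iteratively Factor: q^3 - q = (q + 1)*(q^2 - q) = q*(q + 1)*(q - 1)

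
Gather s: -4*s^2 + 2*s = -4*s^2 + 2*s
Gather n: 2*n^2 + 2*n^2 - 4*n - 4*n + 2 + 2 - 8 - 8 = 4*n^2 - 8*n - 12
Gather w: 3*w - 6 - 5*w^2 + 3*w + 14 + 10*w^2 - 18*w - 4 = 5*w^2 - 12*w + 4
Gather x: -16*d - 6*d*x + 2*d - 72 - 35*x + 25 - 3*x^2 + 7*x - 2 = -14*d - 3*x^2 + x*(-6*d - 28) - 49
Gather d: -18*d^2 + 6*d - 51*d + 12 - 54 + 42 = -18*d^2 - 45*d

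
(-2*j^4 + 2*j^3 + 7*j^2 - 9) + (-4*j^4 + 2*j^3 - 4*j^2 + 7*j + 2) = -6*j^4 + 4*j^3 + 3*j^2 + 7*j - 7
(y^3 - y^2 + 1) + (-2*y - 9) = y^3 - y^2 - 2*y - 8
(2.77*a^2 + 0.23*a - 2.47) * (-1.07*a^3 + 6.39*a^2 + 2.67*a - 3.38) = -2.9639*a^5 + 17.4542*a^4 + 11.5085*a^3 - 24.5318*a^2 - 7.3723*a + 8.3486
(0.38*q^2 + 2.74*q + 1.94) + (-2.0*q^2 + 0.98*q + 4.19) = -1.62*q^2 + 3.72*q + 6.13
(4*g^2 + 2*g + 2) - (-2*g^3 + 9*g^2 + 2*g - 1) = 2*g^3 - 5*g^2 + 3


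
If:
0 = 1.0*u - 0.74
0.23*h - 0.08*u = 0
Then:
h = 0.26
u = 0.74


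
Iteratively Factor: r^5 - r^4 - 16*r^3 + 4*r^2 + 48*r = (r)*(r^4 - r^3 - 16*r^2 + 4*r + 48) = r*(r - 4)*(r^3 + 3*r^2 - 4*r - 12) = r*(r - 4)*(r - 2)*(r^2 + 5*r + 6) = r*(r - 4)*(r - 2)*(r + 3)*(r + 2)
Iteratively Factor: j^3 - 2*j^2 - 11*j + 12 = (j - 1)*(j^2 - j - 12) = (j - 4)*(j - 1)*(j + 3)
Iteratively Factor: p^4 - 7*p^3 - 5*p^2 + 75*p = (p - 5)*(p^3 - 2*p^2 - 15*p) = p*(p - 5)*(p^2 - 2*p - 15) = p*(p - 5)^2*(p + 3)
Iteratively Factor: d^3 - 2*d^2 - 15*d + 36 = (d - 3)*(d^2 + d - 12) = (d - 3)^2*(d + 4)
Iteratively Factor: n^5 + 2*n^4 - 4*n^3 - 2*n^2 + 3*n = (n + 1)*(n^4 + n^3 - 5*n^2 + 3*n) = (n + 1)*(n + 3)*(n^3 - 2*n^2 + n) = n*(n + 1)*(n + 3)*(n^2 - 2*n + 1) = n*(n - 1)*(n + 1)*(n + 3)*(n - 1)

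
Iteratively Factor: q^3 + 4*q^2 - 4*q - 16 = (q + 4)*(q^2 - 4) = (q - 2)*(q + 4)*(q + 2)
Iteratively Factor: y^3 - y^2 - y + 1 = (y - 1)*(y^2 - 1) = (y - 1)*(y + 1)*(y - 1)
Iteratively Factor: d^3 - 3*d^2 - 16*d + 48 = (d + 4)*(d^2 - 7*d + 12) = (d - 4)*(d + 4)*(d - 3)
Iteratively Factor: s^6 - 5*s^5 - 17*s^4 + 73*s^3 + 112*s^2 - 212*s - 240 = (s + 3)*(s^5 - 8*s^4 + 7*s^3 + 52*s^2 - 44*s - 80) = (s - 5)*(s + 3)*(s^4 - 3*s^3 - 8*s^2 + 12*s + 16) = (s - 5)*(s + 2)*(s + 3)*(s^3 - 5*s^2 + 2*s + 8) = (s - 5)*(s - 4)*(s + 2)*(s + 3)*(s^2 - s - 2) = (s - 5)*(s - 4)*(s - 2)*(s + 2)*(s + 3)*(s + 1)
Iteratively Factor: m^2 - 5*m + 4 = (m - 1)*(m - 4)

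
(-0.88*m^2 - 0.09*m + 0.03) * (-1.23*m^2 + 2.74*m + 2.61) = 1.0824*m^4 - 2.3005*m^3 - 2.5803*m^2 - 0.1527*m + 0.0783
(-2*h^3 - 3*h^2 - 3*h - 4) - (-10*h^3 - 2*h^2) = 8*h^3 - h^2 - 3*h - 4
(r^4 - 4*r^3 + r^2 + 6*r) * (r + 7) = r^5 + 3*r^4 - 27*r^3 + 13*r^2 + 42*r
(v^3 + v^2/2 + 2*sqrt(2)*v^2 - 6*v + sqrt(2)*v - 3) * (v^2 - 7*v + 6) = v^5 - 13*v^4/2 + 2*sqrt(2)*v^4 - 13*sqrt(2)*v^3 - 7*v^3/2 + 5*sqrt(2)*v^2 + 42*v^2 - 15*v + 6*sqrt(2)*v - 18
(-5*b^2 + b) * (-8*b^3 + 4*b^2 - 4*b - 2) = 40*b^5 - 28*b^4 + 24*b^3 + 6*b^2 - 2*b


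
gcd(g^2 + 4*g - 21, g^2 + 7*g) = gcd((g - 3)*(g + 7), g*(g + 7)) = g + 7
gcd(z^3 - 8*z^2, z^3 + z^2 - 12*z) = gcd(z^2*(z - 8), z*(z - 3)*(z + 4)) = z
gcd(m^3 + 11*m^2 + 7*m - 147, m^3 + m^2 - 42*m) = m + 7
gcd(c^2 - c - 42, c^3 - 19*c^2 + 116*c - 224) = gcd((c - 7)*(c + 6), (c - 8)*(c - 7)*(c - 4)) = c - 7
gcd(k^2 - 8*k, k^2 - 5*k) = k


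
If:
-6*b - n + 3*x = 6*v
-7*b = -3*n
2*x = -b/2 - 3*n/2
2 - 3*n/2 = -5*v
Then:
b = 18/139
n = 42/139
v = -43/139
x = -36/139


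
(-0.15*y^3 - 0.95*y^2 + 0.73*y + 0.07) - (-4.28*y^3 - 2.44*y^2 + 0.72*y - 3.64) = 4.13*y^3 + 1.49*y^2 + 0.01*y + 3.71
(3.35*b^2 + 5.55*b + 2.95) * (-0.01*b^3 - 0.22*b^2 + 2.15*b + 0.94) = -0.0335*b^5 - 0.7925*b^4 + 5.952*b^3 + 14.4325*b^2 + 11.5595*b + 2.773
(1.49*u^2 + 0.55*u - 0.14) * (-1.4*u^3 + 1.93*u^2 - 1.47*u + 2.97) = -2.086*u^5 + 2.1057*u^4 - 0.9328*u^3 + 3.3466*u^2 + 1.8393*u - 0.4158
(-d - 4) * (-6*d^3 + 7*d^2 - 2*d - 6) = 6*d^4 + 17*d^3 - 26*d^2 + 14*d + 24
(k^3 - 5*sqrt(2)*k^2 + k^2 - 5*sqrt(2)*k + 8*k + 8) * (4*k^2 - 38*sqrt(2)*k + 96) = 4*k^5 - 58*sqrt(2)*k^4 + 4*k^4 - 58*sqrt(2)*k^3 + 508*k^3 - 784*sqrt(2)*k^2 + 508*k^2 - 784*sqrt(2)*k + 768*k + 768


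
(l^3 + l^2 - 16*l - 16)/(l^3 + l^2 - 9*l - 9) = (l^2 - 16)/(l^2 - 9)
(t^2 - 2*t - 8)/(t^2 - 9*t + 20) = (t + 2)/(t - 5)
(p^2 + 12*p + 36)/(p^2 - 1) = (p^2 + 12*p + 36)/(p^2 - 1)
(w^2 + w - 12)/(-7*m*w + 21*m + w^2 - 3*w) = (w + 4)/(-7*m + w)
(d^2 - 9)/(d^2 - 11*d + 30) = (d^2 - 9)/(d^2 - 11*d + 30)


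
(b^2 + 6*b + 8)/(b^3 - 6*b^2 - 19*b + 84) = (b + 2)/(b^2 - 10*b + 21)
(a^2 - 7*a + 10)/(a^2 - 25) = (a - 2)/(a + 5)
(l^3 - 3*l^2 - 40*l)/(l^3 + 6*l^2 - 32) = l*(l^2 - 3*l - 40)/(l^3 + 6*l^2 - 32)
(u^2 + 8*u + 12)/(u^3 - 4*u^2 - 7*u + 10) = (u + 6)/(u^2 - 6*u + 5)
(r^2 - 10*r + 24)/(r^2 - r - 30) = (r - 4)/(r + 5)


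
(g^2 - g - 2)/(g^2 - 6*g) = (g^2 - g - 2)/(g*(g - 6))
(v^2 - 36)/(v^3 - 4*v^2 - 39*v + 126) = (v - 6)/(v^2 - 10*v + 21)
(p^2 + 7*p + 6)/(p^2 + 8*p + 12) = (p + 1)/(p + 2)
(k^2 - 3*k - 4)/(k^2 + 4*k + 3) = (k - 4)/(k + 3)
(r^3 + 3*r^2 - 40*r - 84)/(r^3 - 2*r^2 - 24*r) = (r^2 + 9*r + 14)/(r*(r + 4))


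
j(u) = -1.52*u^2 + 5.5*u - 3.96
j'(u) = 5.5 - 3.04*u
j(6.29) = -29.50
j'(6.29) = -13.62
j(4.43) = -9.42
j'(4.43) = -7.97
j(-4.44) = -58.34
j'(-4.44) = 19.00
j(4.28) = -8.26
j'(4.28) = -7.51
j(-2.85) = -31.98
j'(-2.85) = 14.16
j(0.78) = -0.59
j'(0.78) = 3.13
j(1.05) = 0.14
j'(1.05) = 2.31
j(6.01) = -25.81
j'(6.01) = -12.77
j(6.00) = -25.68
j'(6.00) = -12.74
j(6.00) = -25.68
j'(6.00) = -12.74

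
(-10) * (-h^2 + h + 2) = 10*h^2 - 10*h - 20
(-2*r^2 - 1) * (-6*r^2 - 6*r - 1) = 12*r^4 + 12*r^3 + 8*r^2 + 6*r + 1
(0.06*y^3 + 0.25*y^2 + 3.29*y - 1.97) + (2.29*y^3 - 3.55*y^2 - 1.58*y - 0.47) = 2.35*y^3 - 3.3*y^2 + 1.71*y - 2.44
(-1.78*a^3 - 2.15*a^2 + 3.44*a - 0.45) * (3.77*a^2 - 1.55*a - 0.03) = -6.7106*a^5 - 5.3465*a^4 + 16.3547*a^3 - 6.964*a^2 + 0.5943*a + 0.0135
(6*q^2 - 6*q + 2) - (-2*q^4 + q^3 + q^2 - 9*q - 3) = 2*q^4 - q^3 + 5*q^2 + 3*q + 5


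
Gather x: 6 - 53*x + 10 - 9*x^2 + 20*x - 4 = -9*x^2 - 33*x + 12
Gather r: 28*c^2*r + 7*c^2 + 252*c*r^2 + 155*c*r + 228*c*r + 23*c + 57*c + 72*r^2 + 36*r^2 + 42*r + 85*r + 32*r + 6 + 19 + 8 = 7*c^2 + 80*c + r^2*(252*c + 108) + r*(28*c^2 + 383*c + 159) + 33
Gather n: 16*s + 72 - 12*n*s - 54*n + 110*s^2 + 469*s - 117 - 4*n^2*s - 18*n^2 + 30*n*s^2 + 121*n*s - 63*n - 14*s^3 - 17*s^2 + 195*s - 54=n^2*(-4*s - 18) + n*(30*s^2 + 109*s - 117) - 14*s^3 + 93*s^2 + 680*s - 99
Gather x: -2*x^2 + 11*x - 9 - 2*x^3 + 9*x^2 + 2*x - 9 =-2*x^3 + 7*x^2 + 13*x - 18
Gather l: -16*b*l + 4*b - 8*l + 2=4*b + l*(-16*b - 8) + 2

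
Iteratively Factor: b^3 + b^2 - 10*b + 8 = (b - 1)*(b^2 + 2*b - 8) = (b - 1)*(b + 4)*(b - 2)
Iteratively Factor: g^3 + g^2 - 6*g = (g)*(g^2 + g - 6) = g*(g - 2)*(g + 3)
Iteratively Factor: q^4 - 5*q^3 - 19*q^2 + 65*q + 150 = (q + 2)*(q^3 - 7*q^2 - 5*q + 75) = (q - 5)*(q + 2)*(q^2 - 2*q - 15) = (q - 5)*(q + 2)*(q + 3)*(q - 5)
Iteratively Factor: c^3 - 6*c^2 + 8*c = (c - 4)*(c^2 - 2*c) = (c - 4)*(c - 2)*(c)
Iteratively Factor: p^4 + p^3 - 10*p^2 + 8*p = (p)*(p^3 + p^2 - 10*p + 8) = p*(p - 2)*(p^2 + 3*p - 4) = p*(p - 2)*(p + 4)*(p - 1)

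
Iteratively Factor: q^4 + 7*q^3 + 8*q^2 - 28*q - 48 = (q + 3)*(q^3 + 4*q^2 - 4*q - 16) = (q - 2)*(q + 3)*(q^2 + 6*q + 8) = (q - 2)*(q + 3)*(q + 4)*(q + 2)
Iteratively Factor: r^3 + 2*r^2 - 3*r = (r - 1)*(r^2 + 3*r) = (r - 1)*(r + 3)*(r)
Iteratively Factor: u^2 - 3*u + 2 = (u - 1)*(u - 2)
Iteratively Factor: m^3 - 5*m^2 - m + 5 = (m - 1)*(m^2 - 4*m - 5) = (m - 1)*(m + 1)*(m - 5)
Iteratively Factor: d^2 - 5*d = (d)*(d - 5)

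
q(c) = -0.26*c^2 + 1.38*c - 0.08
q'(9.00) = -3.30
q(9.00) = -8.72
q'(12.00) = -4.86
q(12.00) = -20.96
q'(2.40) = 0.13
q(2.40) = 1.73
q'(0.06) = 1.35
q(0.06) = 0.00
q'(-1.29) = 2.05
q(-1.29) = -2.29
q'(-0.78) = 1.79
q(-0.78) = -1.31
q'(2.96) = -0.16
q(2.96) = 1.73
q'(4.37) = -0.89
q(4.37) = 0.99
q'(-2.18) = 2.51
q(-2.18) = -4.32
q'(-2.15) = 2.50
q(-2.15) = -4.25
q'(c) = 1.38 - 0.52*c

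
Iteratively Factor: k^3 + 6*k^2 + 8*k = (k + 2)*(k^2 + 4*k) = k*(k + 2)*(k + 4)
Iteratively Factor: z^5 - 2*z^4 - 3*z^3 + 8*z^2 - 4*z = (z)*(z^4 - 2*z^3 - 3*z^2 + 8*z - 4) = z*(z - 2)*(z^3 - 3*z + 2) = z*(z - 2)*(z - 1)*(z^2 + z - 2) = z*(z - 2)*(z - 1)^2*(z + 2)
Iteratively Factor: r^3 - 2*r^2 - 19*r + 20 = (r + 4)*(r^2 - 6*r + 5) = (r - 1)*(r + 4)*(r - 5)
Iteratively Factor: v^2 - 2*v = (v - 2)*(v)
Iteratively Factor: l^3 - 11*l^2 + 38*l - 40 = (l - 5)*(l^2 - 6*l + 8) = (l - 5)*(l - 4)*(l - 2)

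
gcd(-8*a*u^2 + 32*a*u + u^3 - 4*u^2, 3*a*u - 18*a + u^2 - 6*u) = 1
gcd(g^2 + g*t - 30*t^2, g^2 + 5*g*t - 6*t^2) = g + 6*t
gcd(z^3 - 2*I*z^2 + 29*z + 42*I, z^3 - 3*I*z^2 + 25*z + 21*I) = z^2 - 4*I*z + 21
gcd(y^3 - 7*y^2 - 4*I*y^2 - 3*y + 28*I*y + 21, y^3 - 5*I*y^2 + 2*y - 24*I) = y - 3*I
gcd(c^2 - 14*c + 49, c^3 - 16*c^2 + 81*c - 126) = c - 7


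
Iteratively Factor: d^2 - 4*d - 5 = (d - 5)*(d + 1)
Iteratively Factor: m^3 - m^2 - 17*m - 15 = (m + 3)*(m^2 - 4*m - 5) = (m + 1)*(m + 3)*(m - 5)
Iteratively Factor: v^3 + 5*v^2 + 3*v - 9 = (v - 1)*(v^2 + 6*v + 9) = (v - 1)*(v + 3)*(v + 3)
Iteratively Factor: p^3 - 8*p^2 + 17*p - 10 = (p - 1)*(p^2 - 7*p + 10) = (p - 2)*(p - 1)*(p - 5)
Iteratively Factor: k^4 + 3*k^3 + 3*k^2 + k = (k + 1)*(k^3 + 2*k^2 + k) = (k + 1)^2*(k^2 + k) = k*(k + 1)^2*(k + 1)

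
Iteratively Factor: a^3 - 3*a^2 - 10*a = (a - 5)*(a^2 + 2*a) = a*(a - 5)*(a + 2)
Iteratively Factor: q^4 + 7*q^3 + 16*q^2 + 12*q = (q + 3)*(q^3 + 4*q^2 + 4*q) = (q + 2)*(q + 3)*(q^2 + 2*q) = q*(q + 2)*(q + 3)*(q + 2)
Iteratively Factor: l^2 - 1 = (l - 1)*(l + 1)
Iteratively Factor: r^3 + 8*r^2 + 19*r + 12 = (r + 1)*(r^2 + 7*r + 12) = (r + 1)*(r + 4)*(r + 3)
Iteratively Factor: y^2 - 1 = (y + 1)*(y - 1)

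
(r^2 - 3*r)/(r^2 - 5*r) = (r - 3)/(r - 5)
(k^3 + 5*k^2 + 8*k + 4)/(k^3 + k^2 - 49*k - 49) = (k^2 + 4*k + 4)/(k^2 - 49)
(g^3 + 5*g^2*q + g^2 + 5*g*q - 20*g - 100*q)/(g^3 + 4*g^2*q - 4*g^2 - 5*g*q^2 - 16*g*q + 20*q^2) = (-g - 5)/(-g + q)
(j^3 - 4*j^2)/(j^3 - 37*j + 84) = j^2/(j^2 + 4*j - 21)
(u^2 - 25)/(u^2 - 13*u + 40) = (u + 5)/(u - 8)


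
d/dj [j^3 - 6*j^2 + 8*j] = 3*j^2 - 12*j + 8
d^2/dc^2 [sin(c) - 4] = -sin(c)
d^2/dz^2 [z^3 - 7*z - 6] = 6*z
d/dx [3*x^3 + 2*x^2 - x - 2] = 9*x^2 + 4*x - 1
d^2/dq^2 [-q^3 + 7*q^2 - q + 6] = 14 - 6*q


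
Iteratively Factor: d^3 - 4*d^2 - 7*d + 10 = (d - 1)*(d^2 - 3*d - 10) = (d - 5)*(d - 1)*(d + 2)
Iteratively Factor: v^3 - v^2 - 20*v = (v + 4)*(v^2 - 5*v) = (v - 5)*(v + 4)*(v)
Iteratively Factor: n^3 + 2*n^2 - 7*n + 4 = (n - 1)*(n^2 + 3*n - 4) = (n - 1)*(n + 4)*(n - 1)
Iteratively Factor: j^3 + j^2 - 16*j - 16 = (j + 1)*(j^2 - 16) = (j - 4)*(j + 1)*(j + 4)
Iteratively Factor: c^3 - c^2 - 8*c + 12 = (c - 2)*(c^2 + c - 6) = (c - 2)*(c + 3)*(c - 2)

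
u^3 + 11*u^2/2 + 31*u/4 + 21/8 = (u + 1/2)*(u + 3/2)*(u + 7/2)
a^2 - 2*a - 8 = (a - 4)*(a + 2)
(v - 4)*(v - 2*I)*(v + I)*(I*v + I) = I*v^4 + v^3 - 3*I*v^3 - 3*v^2 - 2*I*v^2 - 4*v - 6*I*v - 8*I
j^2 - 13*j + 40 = (j - 8)*(j - 5)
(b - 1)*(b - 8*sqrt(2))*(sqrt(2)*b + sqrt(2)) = sqrt(2)*b^3 - 16*b^2 - sqrt(2)*b + 16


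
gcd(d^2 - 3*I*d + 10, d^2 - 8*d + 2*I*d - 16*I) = d + 2*I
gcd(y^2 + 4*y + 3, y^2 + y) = y + 1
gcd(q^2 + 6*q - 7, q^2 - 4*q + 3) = q - 1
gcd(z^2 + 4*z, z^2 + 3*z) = z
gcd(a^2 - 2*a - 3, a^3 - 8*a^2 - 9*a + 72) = a - 3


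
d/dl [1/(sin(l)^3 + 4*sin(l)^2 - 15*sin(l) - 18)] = (-3*sin(l)^2 - 8*sin(l) + 15)*cos(l)/(sin(l)^3 + 4*sin(l)^2 - 15*sin(l) - 18)^2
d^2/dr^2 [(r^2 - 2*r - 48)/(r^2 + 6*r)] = -16/r^3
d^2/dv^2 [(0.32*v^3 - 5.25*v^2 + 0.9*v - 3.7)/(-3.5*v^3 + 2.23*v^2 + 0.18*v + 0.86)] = (123.6298*v^6 - 67.3596*v^5 + 594.3336*v^4 - 253.914264*v^3 + 3.19646400000003*v^2 + 84.669168*v - 5.90752)/(42.875*v^9 - 81.9525*v^8 + 45.60045*v^7 - 34.265167*v^6 + 37.928634*v^5 - 9.796038*v^4 + 5.688744*v^3 - 5.031516*v^2 - 0.399384*v - 0.636056)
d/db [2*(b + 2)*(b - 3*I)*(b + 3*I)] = 6*b^2 + 8*b + 18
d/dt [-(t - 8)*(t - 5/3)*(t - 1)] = -3*t^2 + 64*t/3 - 23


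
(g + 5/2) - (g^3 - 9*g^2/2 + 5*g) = -g^3 + 9*g^2/2 - 4*g + 5/2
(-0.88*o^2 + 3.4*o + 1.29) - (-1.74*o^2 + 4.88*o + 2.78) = 0.86*o^2 - 1.48*o - 1.49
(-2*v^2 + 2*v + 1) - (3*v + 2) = -2*v^2 - v - 1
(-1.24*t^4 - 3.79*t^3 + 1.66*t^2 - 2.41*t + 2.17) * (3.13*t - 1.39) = -3.8812*t^5 - 10.1391*t^4 + 10.4639*t^3 - 9.8507*t^2 + 10.142*t - 3.0163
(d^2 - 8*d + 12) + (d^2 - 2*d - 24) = 2*d^2 - 10*d - 12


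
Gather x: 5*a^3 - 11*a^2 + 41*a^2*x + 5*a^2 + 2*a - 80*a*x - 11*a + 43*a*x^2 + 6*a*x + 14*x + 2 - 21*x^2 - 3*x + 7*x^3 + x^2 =5*a^3 - 6*a^2 - 9*a + 7*x^3 + x^2*(43*a - 20) + x*(41*a^2 - 74*a + 11) + 2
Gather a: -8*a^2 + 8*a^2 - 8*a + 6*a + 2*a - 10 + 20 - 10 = 0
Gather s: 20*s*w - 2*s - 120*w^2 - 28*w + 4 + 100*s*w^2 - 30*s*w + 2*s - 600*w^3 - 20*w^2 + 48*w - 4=s*(100*w^2 - 10*w) - 600*w^3 - 140*w^2 + 20*w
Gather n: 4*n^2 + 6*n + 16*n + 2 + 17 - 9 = 4*n^2 + 22*n + 10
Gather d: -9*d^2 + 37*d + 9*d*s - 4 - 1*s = -9*d^2 + d*(9*s + 37) - s - 4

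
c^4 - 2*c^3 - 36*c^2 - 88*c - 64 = (c - 8)*(c + 2)^3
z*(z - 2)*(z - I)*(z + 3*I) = z^4 - 2*z^3 + 2*I*z^3 + 3*z^2 - 4*I*z^2 - 6*z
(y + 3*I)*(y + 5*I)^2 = y^3 + 13*I*y^2 - 55*y - 75*I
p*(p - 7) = p^2 - 7*p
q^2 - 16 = (q - 4)*(q + 4)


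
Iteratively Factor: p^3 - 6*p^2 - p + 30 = (p - 3)*(p^2 - 3*p - 10) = (p - 5)*(p - 3)*(p + 2)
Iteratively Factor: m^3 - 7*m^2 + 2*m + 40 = (m + 2)*(m^2 - 9*m + 20) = (m - 5)*(m + 2)*(m - 4)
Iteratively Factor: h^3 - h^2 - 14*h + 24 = (h + 4)*(h^2 - 5*h + 6) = (h - 3)*(h + 4)*(h - 2)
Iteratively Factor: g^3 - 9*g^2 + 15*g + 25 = (g - 5)*(g^2 - 4*g - 5) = (g - 5)^2*(g + 1)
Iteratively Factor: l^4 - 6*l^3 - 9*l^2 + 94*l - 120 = (l - 2)*(l^3 - 4*l^2 - 17*l + 60) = (l - 3)*(l - 2)*(l^2 - l - 20) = (l - 3)*(l - 2)*(l + 4)*(l - 5)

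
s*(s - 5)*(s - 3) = s^3 - 8*s^2 + 15*s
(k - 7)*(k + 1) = k^2 - 6*k - 7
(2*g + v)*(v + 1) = 2*g*v + 2*g + v^2 + v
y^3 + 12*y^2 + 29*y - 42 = (y - 1)*(y + 6)*(y + 7)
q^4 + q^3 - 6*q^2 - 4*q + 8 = (q - 2)*(q - 1)*(q + 2)^2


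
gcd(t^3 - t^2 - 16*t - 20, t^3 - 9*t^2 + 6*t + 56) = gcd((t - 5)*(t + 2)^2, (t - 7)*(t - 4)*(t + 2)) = t + 2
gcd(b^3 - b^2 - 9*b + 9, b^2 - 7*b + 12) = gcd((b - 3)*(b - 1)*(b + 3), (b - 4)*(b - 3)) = b - 3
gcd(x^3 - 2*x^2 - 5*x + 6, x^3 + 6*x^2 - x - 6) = x - 1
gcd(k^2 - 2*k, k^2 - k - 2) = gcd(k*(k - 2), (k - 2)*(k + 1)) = k - 2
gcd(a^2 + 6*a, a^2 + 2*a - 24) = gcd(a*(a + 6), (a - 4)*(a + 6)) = a + 6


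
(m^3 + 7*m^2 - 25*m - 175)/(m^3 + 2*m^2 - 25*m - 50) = (m + 7)/(m + 2)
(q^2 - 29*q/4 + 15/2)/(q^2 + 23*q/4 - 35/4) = (q - 6)/(q + 7)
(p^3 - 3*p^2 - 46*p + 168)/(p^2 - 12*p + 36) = (p^2 + 3*p - 28)/(p - 6)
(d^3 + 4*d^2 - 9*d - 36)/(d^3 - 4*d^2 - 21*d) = (d^2 + d - 12)/(d*(d - 7))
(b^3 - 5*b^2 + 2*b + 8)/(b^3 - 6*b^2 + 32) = (b^2 - b - 2)/(b^2 - 2*b - 8)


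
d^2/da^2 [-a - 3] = 0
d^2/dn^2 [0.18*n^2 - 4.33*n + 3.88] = 0.360000000000000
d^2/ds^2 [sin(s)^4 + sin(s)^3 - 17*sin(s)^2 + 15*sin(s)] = -16*sin(s)^4 - 9*sin(s)^3 + 80*sin(s)^2 - 9*sin(s) - 34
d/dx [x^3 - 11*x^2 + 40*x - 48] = 3*x^2 - 22*x + 40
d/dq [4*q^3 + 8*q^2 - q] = 12*q^2 + 16*q - 1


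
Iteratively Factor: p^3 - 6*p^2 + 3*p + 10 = (p - 2)*(p^2 - 4*p - 5) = (p - 2)*(p + 1)*(p - 5)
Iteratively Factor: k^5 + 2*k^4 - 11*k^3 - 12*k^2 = (k)*(k^4 + 2*k^3 - 11*k^2 - 12*k) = k*(k + 4)*(k^3 - 2*k^2 - 3*k) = k^2*(k + 4)*(k^2 - 2*k - 3) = k^2*(k - 3)*(k + 4)*(k + 1)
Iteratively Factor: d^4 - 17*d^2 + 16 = (d + 4)*(d^3 - 4*d^2 - d + 4) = (d - 4)*(d + 4)*(d^2 - 1) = (d - 4)*(d + 1)*(d + 4)*(d - 1)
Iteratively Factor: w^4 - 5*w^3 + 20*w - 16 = (w - 1)*(w^3 - 4*w^2 - 4*w + 16) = (w - 2)*(w - 1)*(w^2 - 2*w - 8) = (w - 4)*(w - 2)*(w - 1)*(w + 2)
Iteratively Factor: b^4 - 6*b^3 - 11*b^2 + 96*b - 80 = (b - 5)*(b^3 - b^2 - 16*b + 16) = (b - 5)*(b + 4)*(b^2 - 5*b + 4) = (b - 5)*(b - 4)*(b + 4)*(b - 1)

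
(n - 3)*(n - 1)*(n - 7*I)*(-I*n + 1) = -I*n^4 - 6*n^3 + 4*I*n^3 + 24*n^2 - 10*I*n^2 - 18*n + 28*I*n - 21*I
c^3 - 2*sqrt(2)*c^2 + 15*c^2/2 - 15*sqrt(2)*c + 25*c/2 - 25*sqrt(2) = (c + 5/2)*(c + 5)*(c - 2*sqrt(2))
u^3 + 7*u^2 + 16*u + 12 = (u + 2)^2*(u + 3)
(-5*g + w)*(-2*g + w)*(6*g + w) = 60*g^3 - 32*g^2*w - g*w^2 + w^3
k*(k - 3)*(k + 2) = k^3 - k^2 - 6*k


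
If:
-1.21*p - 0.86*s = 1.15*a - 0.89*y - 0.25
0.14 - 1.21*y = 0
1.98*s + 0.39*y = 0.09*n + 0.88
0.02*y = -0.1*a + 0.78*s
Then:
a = 7.8*s - 0.0231404958677686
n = 22.0*s - 9.27640036730946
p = 0.313708080049177 - 8.12396694214876*s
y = 0.12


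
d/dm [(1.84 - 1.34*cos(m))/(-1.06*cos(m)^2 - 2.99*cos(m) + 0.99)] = (1.4204*cos(m)^2 - 3.9008*cos(m) - 4.175)*sin(m)/(1.1236*cos(m)^4 + 6.3388*cos(m)^3 + 6.8413*cos(m)^2 - 5.9202*cos(m) + 0.9801)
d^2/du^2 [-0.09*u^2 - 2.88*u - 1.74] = -0.180000000000000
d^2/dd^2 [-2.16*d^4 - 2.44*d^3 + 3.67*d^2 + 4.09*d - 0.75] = -25.92*d^2 - 14.64*d + 7.34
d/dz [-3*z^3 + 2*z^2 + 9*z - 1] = -9*z^2 + 4*z + 9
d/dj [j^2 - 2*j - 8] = 2*j - 2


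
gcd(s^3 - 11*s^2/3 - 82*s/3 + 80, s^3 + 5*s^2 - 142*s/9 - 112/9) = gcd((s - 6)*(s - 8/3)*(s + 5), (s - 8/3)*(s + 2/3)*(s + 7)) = s - 8/3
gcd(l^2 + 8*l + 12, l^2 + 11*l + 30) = l + 6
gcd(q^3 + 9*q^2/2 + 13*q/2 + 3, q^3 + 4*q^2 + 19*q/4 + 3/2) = q^2 + 7*q/2 + 3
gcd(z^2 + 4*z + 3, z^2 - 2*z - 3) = z + 1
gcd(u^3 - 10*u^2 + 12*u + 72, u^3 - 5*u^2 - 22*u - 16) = u + 2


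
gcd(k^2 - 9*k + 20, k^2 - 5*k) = k - 5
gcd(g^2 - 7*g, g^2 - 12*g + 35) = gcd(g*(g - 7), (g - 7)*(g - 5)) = g - 7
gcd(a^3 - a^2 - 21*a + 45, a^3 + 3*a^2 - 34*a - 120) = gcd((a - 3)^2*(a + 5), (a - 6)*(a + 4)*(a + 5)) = a + 5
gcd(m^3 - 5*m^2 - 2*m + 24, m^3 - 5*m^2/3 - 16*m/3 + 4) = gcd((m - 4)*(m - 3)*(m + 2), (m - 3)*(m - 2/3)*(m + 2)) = m^2 - m - 6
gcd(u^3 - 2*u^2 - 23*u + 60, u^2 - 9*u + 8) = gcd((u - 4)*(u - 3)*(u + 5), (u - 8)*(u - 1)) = 1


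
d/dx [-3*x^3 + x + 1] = 1 - 9*x^2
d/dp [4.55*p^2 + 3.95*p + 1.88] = 9.1*p + 3.95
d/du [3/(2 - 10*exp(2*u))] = 15*exp(2*u)/(5*exp(2*u) - 1)^2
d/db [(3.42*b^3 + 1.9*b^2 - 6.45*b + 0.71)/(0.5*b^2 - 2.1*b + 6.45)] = (1.71*b^4 - 14.364*b^3 + 65.412*b^2 + 23.8*b - 40.1115)/(0.25*b^4 - 2.1*b^3 + 10.86*b^2 - 27.09*b + 41.6025)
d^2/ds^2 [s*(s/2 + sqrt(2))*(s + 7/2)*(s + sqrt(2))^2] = 10*s^3 + 21*s^2 + 24*sqrt(2)*s^2 + 30*s + 42*sqrt(2)*s + 4*sqrt(2) + 35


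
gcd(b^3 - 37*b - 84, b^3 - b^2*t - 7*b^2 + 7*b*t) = b - 7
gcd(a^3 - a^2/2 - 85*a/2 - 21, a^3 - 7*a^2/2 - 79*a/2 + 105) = a^2 - a - 42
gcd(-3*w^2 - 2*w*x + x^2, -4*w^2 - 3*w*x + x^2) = w + x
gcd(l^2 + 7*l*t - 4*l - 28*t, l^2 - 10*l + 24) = l - 4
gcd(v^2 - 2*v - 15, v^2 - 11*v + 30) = v - 5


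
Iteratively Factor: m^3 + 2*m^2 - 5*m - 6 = (m - 2)*(m^2 + 4*m + 3) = (m - 2)*(m + 3)*(m + 1)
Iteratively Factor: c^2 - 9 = (c + 3)*(c - 3)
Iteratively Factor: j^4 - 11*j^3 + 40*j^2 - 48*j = (j - 3)*(j^3 - 8*j^2 + 16*j) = (j - 4)*(j - 3)*(j^2 - 4*j) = (j - 4)^2*(j - 3)*(j)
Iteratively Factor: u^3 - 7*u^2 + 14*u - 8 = (u - 4)*(u^2 - 3*u + 2) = (u - 4)*(u - 2)*(u - 1)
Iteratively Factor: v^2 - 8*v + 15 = (v - 3)*(v - 5)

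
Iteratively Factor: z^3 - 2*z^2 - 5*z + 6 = (z - 3)*(z^2 + z - 2) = (z - 3)*(z + 2)*(z - 1)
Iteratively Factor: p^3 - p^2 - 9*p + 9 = (p + 3)*(p^2 - 4*p + 3) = (p - 3)*(p + 3)*(p - 1)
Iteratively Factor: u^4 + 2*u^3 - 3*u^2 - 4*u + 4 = (u - 1)*(u^3 + 3*u^2 - 4) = (u - 1)*(u + 2)*(u^2 + u - 2) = (u - 1)*(u + 2)^2*(u - 1)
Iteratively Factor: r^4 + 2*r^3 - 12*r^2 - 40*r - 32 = (r - 4)*(r^3 + 6*r^2 + 12*r + 8) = (r - 4)*(r + 2)*(r^2 + 4*r + 4) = (r - 4)*(r + 2)^2*(r + 2)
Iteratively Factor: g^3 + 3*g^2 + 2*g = (g)*(g^2 + 3*g + 2) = g*(g + 1)*(g + 2)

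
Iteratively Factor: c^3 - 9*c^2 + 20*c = (c - 4)*(c^2 - 5*c) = c*(c - 4)*(c - 5)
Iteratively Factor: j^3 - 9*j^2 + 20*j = (j)*(j^2 - 9*j + 20) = j*(j - 4)*(j - 5)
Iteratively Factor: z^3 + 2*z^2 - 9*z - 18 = (z - 3)*(z^2 + 5*z + 6) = (z - 3)*(z + 3)*(z + 2)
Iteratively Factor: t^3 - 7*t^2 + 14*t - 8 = (t - 4)*(t^2 - 3*t + 2) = (t - 4)*(t - 1)*(t - 2)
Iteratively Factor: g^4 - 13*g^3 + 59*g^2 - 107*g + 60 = (g - 4)*(g^3 - 9*g^2 + 23*g - 15) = (g - 4)*(g - 3)*(g^2 - 6*g + 5) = (g - 5)*(g - 4)*(g - 3)*(g - 1)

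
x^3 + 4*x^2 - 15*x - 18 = (x - 3)*(x + 1)*(x + 6)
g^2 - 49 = (g - 7)*(g + 7)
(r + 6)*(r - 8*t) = r^2 - 8*r*t + 6*r - 48*t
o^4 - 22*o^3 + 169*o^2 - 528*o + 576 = (o - 8)^2*(o - 3)^2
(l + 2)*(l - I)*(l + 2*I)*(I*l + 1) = I*l^4 + 2*I*l^3 + 3*I*l^2 + 2*l + 6*I*l + 4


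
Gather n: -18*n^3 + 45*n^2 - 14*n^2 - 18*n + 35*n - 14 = -18*n^3 + 31*n^2 + 17*n - 14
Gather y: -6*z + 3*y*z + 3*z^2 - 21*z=3*y*z + 3*z^2 - 27*z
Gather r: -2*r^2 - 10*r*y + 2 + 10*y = -2*r^2 - 10*r*y + 10*y + 2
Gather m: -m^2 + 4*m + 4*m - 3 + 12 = -m^2 + 8*m + 9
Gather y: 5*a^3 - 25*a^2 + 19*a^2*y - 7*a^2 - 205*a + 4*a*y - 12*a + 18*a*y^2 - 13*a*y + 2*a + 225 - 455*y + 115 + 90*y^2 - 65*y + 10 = 5*a^3 - 32*a^2 - 215*a + y^2*(18*a + 90) + y*(19*a^2 - 9*a - 520) + 350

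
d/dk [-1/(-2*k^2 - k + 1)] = (-4*k - 1)/(2*k^2 + k - 1)^2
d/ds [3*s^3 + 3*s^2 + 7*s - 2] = 9*s^2 + 6*s + 7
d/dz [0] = 0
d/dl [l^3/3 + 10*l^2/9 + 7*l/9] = l^2 + 20*l/9 + 7/9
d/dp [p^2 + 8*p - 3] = 2*p + 8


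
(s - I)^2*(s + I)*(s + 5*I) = s^4 + 4*I*s^3 + 6*s^2 + 4*I*s + 5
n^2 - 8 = (n - 2*sqrt(2))*(n + 2*sqrt(2))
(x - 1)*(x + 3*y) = x^2 + 3*x*y - x - 3*y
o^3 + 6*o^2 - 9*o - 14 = (o - 2)*(o + 1)*(o + 7)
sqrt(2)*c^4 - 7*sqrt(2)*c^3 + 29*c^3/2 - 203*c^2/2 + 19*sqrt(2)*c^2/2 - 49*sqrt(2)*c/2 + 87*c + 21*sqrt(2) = (c - 6)*(c - 1)*(c + 7*sqrt(2))*(sqrt(2)*c + 1/2)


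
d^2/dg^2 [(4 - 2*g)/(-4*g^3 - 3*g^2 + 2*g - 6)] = 4*(4*(g - 2)*(6*g^2 + 3*g - 1)^2 + (-12*g^2 - 6*g - 3*(g - 2)*(4*g + 1) + 2)*(4*g^3 + 3*g^2 - 2*g + 6))/(4*g^3 + 3*g^2 - 2*g + 6)^3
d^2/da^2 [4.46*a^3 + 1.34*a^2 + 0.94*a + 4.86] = 26.76*a + 2.68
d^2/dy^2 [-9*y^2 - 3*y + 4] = -18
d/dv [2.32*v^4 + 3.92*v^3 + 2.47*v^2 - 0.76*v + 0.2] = 9.28*v^3 + 11.76*v^2 + 4.94*v - 0.76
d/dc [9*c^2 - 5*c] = 18*c - 5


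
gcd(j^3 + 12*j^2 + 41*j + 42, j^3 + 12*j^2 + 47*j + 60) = j + 3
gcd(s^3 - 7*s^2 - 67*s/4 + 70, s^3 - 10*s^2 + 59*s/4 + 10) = s^2 - 21*s/2 + 20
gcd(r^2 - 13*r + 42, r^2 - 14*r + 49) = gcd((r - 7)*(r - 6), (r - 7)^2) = r - 7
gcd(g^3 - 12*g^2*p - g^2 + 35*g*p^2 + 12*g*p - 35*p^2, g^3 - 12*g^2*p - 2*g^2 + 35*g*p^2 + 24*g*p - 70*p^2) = g^2 - 12*g*p + 35*p^2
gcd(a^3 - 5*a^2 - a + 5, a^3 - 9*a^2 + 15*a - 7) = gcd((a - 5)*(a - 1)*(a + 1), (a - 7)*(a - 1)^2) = a - 1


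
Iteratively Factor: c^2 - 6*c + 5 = (c - 1)*(c - 5)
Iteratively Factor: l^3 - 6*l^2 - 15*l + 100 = (l - 5)*(l^2 - l - 20) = (l - 5)*(l + 4)*(l - 5)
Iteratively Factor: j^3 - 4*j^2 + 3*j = (j - 1)*(j^2 - 3*j) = j*(j - 1)*(j - 3)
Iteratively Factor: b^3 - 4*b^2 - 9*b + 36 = (b + 3)*(b^2 - 7*b + 12) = (b - 4)*(b + 3)*(b - 3)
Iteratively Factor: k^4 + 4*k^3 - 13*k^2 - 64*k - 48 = (k + 4)*(k^3 - 13*k - 12) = (k + 3)*(k + 4)*(k^2 - 3*k - 4) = (k - 4)*(k + 3)*(k + 4)*(k + 1)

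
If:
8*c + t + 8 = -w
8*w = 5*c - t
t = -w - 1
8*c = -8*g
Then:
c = -7/8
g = 7/8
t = -29/56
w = -27/56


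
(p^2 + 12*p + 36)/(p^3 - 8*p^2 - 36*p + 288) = (p + 6)/(p^2 - 14*p + 48)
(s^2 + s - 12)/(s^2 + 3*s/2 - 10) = 2*(s - 3)/(2*s - 5)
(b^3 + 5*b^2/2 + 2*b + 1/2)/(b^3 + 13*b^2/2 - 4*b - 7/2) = (b^2 + 2*b + 1)/(b^2 + 6*b - 7)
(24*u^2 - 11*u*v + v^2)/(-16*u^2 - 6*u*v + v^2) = (-3*u + v)/(2*u + v)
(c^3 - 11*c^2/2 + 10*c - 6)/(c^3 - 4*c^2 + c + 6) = (c^2 - 7*c/2 + 3)/(c^2 - 2*c - 3)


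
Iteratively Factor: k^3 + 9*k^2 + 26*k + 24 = (k + 3)*(k^2 + 6*k + 8) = (k + 3)*(k + 4)*(k + 2)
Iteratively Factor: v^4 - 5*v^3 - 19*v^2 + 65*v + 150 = (v + 3)*(v^3 - 8*v^2 + 5*v + 50) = (v - 5)*(v + 3)*(v^2 - 3*v - 10) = (v - 5)*(v + 2)*(v + 3)*(v - 5)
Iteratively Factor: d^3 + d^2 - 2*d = (d - 1)*(d^2 + 2*d) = d*(d - 1)*(d + 2)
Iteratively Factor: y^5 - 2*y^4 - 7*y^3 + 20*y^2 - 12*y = (y)*(y^4 - 2*y^3 - 7*y^2 + 20*y - 12) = y*(y - 2)*(y^3 - 7*y + 6) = y*(y - 2)*(y - 1)*(y^2 + y - 6) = y*(y - 2)^2*(y - 1)*(y + 3)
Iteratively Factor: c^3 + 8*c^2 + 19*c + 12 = (c + 3)*(c^2 + 5*c + 4) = (c + 1)*(c + 3)*(c + 4)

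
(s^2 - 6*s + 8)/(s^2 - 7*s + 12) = (s - 2)/(s - 3)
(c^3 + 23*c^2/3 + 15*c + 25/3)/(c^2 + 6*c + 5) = c + 5/3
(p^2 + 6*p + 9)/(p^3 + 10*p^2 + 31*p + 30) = (p + 3)/(p^2 + 7*p + 10)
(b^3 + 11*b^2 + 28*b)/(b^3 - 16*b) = (b + 7)/(b - 4)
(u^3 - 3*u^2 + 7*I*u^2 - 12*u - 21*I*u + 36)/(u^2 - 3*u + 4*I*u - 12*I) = u + 3*I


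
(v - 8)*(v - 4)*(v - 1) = v^3 - 13*v^2 + 44*v - 32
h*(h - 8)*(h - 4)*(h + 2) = h^4 - 10*h^3 + 8*h^2 + 64*h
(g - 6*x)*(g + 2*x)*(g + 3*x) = g^3 - g^2*x - 24*g*x^2 - 36*x^3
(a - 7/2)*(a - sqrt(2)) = a^2 - 7*a/2 - sqrt(2)*a + 7*sqrt(2)/2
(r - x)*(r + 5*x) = r^2 + 4*r*x - 5*x^2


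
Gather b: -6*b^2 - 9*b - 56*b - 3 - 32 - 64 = -6*b^2 - 65*b - 99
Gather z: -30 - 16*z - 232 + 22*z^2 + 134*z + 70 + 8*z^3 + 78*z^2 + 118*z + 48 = 8*z^3 + 100*z^2 + 236*z - 144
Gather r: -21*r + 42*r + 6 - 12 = 21*r - 6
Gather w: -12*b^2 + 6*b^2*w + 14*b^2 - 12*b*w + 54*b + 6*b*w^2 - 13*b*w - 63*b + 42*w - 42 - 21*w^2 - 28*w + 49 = 2*b^2 - 9*b + w^2*(6*b - 21) + w*(6*b^2 - 25*b + 14) + 7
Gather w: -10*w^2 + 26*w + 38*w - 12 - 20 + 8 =-10*w^2 + 64*w - 24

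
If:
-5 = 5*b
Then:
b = -1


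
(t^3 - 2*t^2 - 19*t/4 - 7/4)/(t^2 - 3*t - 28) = (-4*t^3 + 8*t^2 + 19*t + 7)/(4*(-t^2 + 3*t + 28))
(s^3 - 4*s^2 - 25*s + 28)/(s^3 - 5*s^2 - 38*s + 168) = (s^2 + 3*s - 4)/(s^2 + 2*s - 24)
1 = 1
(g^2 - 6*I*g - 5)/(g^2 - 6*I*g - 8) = (-g^2 + 6*I*g + 5)/(-g^2 + 6*I*g + 8)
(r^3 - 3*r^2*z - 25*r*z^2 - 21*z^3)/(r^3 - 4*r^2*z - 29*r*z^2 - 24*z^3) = (-r + 7*z)/(-r + 8*z)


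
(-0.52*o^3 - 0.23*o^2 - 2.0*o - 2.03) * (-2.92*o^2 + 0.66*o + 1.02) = 1.5184*o^5 + 0.3284*o^4 + 5.1578*o^3 + 4.373*o^2 - 3.3798*o - 2.0706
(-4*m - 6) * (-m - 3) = 4*m^2 + 18*m + 18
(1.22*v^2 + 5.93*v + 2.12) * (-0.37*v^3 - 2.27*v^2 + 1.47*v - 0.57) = -0.4514*v^5 - 4.9635*v^4 - 12.4521*v^3 + 3.2093*v^2 - 0.2637*v - 1.2084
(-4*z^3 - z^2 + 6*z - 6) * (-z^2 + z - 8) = 4*z^5 - 3*z^4 + 25*z^3 + 20*z^2 - 54*z + 48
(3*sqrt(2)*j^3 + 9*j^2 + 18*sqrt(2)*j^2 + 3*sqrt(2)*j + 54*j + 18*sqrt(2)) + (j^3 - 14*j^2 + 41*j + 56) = j^3 + 3*sqrt(2)*j^3 - 5*j^2 + 18*sqrt(2)*j^2 + 3*sqrt(2)*j + 95*j + 18*sqrt(2) + 56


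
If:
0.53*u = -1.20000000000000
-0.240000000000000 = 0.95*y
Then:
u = -2.26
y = -0.25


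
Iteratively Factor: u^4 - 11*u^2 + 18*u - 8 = (u - 2)*(u^3 + 2*u^2 - 7*u + 4) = (u - 2)*(u + 4)*(u^2 - 2*u + 1) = (u - 2)*(u - 1)*(u + 4)*(u - 1)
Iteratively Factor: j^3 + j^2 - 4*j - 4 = (j + 1)*(j^2 - 4) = (j - 2)*(j + 1)*(j + 2)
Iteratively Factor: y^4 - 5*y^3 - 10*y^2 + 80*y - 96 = (y - 3)*(y^3 - 2*y^2 - 16*y + 32) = (y - 4)*(y - 3)*(y^2 + 2*y - 8) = (y - 4)*(y - 3)*(y - 2)*(y + 4)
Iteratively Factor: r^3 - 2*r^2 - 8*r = (r + 2)*(r^2 - 4*r) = r*(r + 2)*(r - 4)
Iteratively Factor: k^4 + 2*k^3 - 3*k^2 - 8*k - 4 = (k + 2)*(k^3 - 3*k - 2) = (k + 1)*(k + 2)*(k^2 - k - 2) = (k + 1)^2*(k + 2)*(k - 2)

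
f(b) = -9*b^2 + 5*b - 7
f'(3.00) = -49.00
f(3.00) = -73.00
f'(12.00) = -211.00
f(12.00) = -1243.00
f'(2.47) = -39.46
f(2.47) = -49.56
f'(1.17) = -16.06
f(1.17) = -13.47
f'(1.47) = -21.46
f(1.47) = -19.10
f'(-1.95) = 40.10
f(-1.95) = -50.97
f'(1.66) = -24.88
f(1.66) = -23.50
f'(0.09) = 3.38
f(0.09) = -6.62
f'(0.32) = -0.76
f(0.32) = -6.32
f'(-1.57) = 33.26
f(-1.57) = -37.03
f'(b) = 5 - 18*b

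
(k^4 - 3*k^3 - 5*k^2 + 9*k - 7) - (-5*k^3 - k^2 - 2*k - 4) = k^4 + 2*k^3 - 4*k^2 + 11*k - 3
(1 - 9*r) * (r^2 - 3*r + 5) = -9*r^3 + 28*r^2 - 48*r + 5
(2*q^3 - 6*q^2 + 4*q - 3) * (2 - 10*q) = -20*q^4 + 64*q^3 - 52*q^2 + 38*q - 6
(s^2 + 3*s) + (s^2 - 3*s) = 2*s^2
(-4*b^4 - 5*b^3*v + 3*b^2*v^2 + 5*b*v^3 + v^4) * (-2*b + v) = 8*b^5 + 6*b^4*v - 11*b^3*v^2 - 7*b^2*v^3 + 3*b*v^4 + v^5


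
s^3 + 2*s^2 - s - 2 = (s - 1)*(s + 1)*(s + 2)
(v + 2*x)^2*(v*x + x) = v^3*x + 4*v^2*x^2 + v^2*x + 4*v*x^3 + 4*v*x^2 + 4*x^3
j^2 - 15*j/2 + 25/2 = (j - 5)*(j - 5/2)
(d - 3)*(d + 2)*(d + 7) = d^3 + 6*d^2 - 13*d - 42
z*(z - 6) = z^2 - 6*z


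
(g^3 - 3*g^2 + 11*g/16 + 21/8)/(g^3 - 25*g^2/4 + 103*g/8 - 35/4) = (4*g + 3)/(2*(2*g - 5))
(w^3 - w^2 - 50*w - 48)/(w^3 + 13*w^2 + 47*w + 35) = (w^2 - 2*w - 48)/(w^2 + 12*w + 35)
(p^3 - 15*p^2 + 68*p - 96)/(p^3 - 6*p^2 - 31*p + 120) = (p - 4)/(p + 5)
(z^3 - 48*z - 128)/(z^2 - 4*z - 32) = z + 4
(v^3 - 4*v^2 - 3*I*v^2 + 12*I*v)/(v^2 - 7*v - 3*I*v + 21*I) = v*(v - 4)/(v - 7)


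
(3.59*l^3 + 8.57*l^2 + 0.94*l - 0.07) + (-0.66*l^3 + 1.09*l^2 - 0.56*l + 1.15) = 2.93*l^3 + 9.66*l^2 + 0.38*l + 1.08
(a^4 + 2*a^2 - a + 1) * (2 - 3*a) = -3*a^5 + 2*a^4 - 6*a^3 + 7*a^2 - 5*a + 2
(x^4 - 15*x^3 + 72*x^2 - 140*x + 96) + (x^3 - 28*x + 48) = x^4 - 14*x^3 + 72*x^2 - 168*x + 144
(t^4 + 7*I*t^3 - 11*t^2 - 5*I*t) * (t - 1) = t^5 - t^4 + 7*I*t^4 - 11*t^3 - 7*I*t^3 + 11*t^2 - 5*I*t^2 + 5*I*t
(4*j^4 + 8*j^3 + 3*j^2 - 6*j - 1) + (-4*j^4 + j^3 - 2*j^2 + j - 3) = 9*j^3 + j^2 - 5*j - 4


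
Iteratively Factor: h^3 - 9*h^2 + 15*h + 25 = (h + 1)*(h^2 - 10*h + 25) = (h - 5)*(h + 1)*(h - 5)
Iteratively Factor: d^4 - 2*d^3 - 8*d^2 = (d - 4)*(d^3 + 2*d^2) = d*(d - 4)*(d^2 + 2*d) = d*(d - 4)*(d + 2)*(d)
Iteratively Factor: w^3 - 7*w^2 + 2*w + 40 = (w - 4)*(w^2 - 3*w - 10) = (w - 5)*(w - 4)*(w + 2)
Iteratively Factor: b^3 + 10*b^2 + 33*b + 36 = (b + 3)*(b^2 + 7*b + 12) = (b + 3)^2*(b + 4)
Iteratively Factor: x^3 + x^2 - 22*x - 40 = (x + 4)*(x^2 - 3*x - 10) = (x - 5)*(x + 4)*(x + 2)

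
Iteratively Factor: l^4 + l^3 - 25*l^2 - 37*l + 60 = (l + 3)*(l^3 - 2*l^2 - 19*l + 20) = (l - 1)*(l + 3)*(l^2 - l - 20) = (l - 5)*(l - 1)*(l + 3)*(l + 4)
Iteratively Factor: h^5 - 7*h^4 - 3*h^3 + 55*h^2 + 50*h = (h)*(h^4 - 7*h^3 - 3*h^2 + 55*h + 50) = h*(h - 5)*(h^3 - 2*h^2 - 13*h - 10) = h*(h - 5)*(h + 1)*(h^2 - 3*h - 10) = h*(h - 5)*(h + 1)*(h + 2)*(h - 5)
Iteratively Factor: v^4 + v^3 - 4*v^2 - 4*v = (v + 1)*(v^3 - 4*v) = v*(v + 1)*(v^2 - 4) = v*(v - 2)*(v + 1)*(v + 2)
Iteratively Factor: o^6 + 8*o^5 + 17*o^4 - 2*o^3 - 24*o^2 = (o + 4)*(o^5 + 4*o^4 + o^3 - 6*o^2) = o*(o + 4)*(o^4 + 4*o^3 + o^2 - 6*o) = o*(o + 3)*(o + 4)*(o^3 + o^2 - 2*o) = o*(o + 2)*(o + 3)*(o + 4)*(o^2 - o) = o*(o - 1)*(o + 2)*(o + 3)*(o + 4)*(o)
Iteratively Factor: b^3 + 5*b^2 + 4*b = (b)*(b^2 + 5*b + 4) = b*(b + 1)*(b + 4)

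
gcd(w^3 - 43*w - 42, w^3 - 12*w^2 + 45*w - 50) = 1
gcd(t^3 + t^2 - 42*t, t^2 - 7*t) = t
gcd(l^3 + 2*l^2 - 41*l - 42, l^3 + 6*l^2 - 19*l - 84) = l + 7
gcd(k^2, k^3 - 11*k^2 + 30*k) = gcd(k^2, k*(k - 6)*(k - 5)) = k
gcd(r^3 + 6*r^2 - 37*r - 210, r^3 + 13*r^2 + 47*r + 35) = r^2 + 12*r + 35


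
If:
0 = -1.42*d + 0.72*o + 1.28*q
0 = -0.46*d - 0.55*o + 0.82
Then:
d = 0.632979679913685*q + 0.530839777018522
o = 1.04693400467542 - 0.5294011868369*q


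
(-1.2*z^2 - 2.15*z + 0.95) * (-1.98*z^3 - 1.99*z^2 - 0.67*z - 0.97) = 2.376*z^5 + 6.645*z^4 + 3.2015*z^3 + 0.714*z^2 + 1.449*z - 0.9215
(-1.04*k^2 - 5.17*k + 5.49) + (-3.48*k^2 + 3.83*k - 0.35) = -4.52*k^2 - 1.34*k + 5.14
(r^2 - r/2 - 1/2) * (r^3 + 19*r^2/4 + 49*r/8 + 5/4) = r^5 + 17*r^4/4 + 13*r^3/4 - 67*r^2/16 - 59*r/16 - 5/8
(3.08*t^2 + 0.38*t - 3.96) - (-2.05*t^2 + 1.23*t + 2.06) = 5.13*t^2 - 0.85*t - 6.02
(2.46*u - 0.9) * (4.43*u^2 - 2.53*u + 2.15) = 10.8978*u^3 - 10.2108*u^2 + 7.566*u - 1.935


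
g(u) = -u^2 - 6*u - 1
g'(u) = -2*u - 6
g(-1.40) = 5.44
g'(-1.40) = -3.20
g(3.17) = -30.07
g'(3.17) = -12.34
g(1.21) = -9.72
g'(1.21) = -8.42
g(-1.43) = 5.54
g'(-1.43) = -3.14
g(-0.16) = -0.07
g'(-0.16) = -5.68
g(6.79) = -87.84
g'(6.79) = -19.58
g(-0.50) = 1.75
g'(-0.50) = -5.00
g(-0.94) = 3.76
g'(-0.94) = -4.12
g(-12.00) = -73.00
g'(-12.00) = 18.00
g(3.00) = -28.00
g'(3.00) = -12.00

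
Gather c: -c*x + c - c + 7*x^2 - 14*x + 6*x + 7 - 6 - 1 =-c*x + 7*x^2 - 8*x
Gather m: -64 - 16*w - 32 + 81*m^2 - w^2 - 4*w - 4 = 81*m^2 - w^2 - 20*w - 100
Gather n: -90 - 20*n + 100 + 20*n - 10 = 0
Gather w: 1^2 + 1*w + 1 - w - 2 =0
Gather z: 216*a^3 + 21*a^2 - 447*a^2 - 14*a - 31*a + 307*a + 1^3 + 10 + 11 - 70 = 216*a^3 - 426*a^2 + 262*a - 48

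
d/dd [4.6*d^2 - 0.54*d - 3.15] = 9.2*d - 0.54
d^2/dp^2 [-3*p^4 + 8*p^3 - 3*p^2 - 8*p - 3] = -36*p^2 + 48*p - 6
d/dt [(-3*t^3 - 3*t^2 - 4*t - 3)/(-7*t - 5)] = (42*t^3 + 66*t^2 + 30*t - 1)/(49*t^2 + 70*t + 25)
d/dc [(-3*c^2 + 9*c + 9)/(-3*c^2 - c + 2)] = 3*(10*c^2 + 14*c + 9)/(9*c^4 + 6*c^3 - 11*c^2 - 4*c + 4)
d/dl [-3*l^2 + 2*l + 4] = 2 - 6*l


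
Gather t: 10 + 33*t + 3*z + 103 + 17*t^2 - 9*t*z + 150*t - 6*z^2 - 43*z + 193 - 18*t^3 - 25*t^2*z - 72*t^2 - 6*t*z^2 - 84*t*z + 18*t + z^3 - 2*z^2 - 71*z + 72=-18*t^3 + t^2*(-25*z - 55) + t*(-6*z^2 - 93*z + 201) + z^3 - 8*z^2 - 111*z + 378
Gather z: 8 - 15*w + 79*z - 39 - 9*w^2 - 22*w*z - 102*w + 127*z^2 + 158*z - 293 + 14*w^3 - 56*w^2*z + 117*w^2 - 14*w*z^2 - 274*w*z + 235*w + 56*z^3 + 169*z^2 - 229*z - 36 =14*w^3 + 108*w^2 + 118*w + 56*z^3 + z^2*(296 - 14*w) + z*(-56*w^2 - 296*w + 8) - 360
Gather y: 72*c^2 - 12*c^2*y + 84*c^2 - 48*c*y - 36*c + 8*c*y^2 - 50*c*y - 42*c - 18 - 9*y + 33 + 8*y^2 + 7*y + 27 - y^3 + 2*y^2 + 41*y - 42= 156*c^2 - 78*c - y^3 + y^2*(8*c + 10) + y*(-12*c^2 - 98*c + 39)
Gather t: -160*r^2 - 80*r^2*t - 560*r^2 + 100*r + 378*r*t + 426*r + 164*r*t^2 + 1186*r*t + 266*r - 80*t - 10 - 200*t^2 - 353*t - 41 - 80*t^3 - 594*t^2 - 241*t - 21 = -720*r^2 + 792*r - 80*t^3 + t^2*(164*r - 794) + t*(-80*r^2 + 1564*r - 674) - 72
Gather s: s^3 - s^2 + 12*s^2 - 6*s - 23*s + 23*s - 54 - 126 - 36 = s^3 + 11*s^2 - 6*s - 216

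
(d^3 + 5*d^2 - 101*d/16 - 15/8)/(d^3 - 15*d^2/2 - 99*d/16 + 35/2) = (4*d^2 + 25*d + 6)/(4*d^2 - 25*d - 56)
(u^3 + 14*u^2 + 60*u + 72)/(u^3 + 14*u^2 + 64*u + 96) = (u^2 + 8*u + 12)/(u^2 + 8*u + 16)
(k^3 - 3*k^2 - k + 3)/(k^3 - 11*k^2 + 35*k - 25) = (k^2 - 2*k - 3)/(k^2 - 10*k + 25)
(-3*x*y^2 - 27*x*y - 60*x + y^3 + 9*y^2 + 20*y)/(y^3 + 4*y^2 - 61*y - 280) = (-3*x*y - 12*x + y^2 + 4*y)/(y^2 - y - 56)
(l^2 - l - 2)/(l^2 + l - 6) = (l + 1)/(l + 3)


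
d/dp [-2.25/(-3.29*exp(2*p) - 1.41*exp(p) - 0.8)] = (-14.805*exp(p) - 3.1725)*exp(p)/(3.29*exp(2*p) + 1.41*exp(p) + 0.8)^2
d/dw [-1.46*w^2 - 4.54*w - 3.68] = -2.92*w - 4.54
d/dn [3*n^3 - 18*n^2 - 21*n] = 9*n^2 - 36*n - 21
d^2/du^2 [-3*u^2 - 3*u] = -6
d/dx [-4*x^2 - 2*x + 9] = -8*x - 2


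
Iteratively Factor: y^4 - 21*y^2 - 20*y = (y + 4)*(y^3 - 4*y^2 - 5*y) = (y - 5)*(y + 4)*(y^2 + y) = y*(y - 5)*(y + 4)*(y + 1)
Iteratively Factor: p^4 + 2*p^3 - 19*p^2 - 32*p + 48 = (p + 3)*(p^3 - p^2 - 16*p + 16) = (p + 3)*(p + 4)*(p^2 - 5*p + 4) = (p - 4)*(p + 3)*(p + 4)*(p - 1)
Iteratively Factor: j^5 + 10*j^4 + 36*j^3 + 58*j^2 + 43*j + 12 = (j + 3)*(j^4 + 7*j^3 + 15*j^2 + 13*j + 4) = (j + 1)*(j + 3)*(j^3 + 6*j^2 + 9*j + 4) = (j + 1)*(j + 3)*(j + 4)*(j^2 + 2*j + 1) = (j + 1)^2*(j + 3)*(j + 4)*(j + 1)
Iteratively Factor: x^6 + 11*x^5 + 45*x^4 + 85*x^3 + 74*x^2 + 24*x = (x + 1)*(x^5 + 10*x^4 + 35*x^3 + 50*x^2 + 24*x) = (x + 1)^2*(x^4 + 9*x^3 + 26*x^2 + 24*x) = x*(x + 1)^2*(x^3 + 9*x^2 + 26*x + 24) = x*(x + 1)^2*(x + 2)*(x^2 + 7*x + 12) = x*(x + 1)^2*(x + 2)*(x + 3)*(x + 4)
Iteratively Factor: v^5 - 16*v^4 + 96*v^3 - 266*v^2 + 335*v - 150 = (v - 1)*(v^4 - 15*v^3 + 81*v^2 - 185*v + 150) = (v - 3)*(v - 1)*(v^3 - 12*v^2 + 45*v - 50) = (v - 5)*(v - 3)*(v - 1)*(v^2 - 7*v + 10) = (v - 5)*(v - 3)*(v - 2)*(v - 1)*(v - 5)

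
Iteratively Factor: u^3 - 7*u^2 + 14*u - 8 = (u - 1)*(u^2 - 6*u + 8) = (u - 4)*(u - 1)*(u - 2)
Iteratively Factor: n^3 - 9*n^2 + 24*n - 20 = (n - 5)*(n^2 - 4*n + 4) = (n - 5)*(n - 2)*(n - 2)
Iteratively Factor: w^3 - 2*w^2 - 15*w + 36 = (w - 3)*(w^2 + w - 12) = (w - 3)*(w + 4)*(w - 3)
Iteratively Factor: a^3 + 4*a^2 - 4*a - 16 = (a - 2)*(a^2 + 6*a + 8) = (a - 2)*(a + 4)*(a + 2)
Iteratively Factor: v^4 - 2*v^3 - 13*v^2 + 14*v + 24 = (v + 1)*(v^3 - 3*v^2 - 10*v + 24) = (v - 4)*(v + 1)*(v^2 + v - 6) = (v - 4)*(v - 2)*(v + 1)*(v + 3)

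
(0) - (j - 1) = 1 - j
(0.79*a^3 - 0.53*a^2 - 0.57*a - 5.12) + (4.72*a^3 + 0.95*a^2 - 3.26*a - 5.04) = 5.51*a^3 + 0.42*a^2 - 3.83*a - 10.16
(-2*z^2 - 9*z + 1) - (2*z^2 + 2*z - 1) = -4*z^2 - 11*z + 2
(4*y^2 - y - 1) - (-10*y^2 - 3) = 14*y^2 - y + 2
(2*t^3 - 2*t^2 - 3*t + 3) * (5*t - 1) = 10*t^4 - 12*t^3 - 13*t^2 + 18*t - 3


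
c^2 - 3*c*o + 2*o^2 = (c - 2*o)*(c - o)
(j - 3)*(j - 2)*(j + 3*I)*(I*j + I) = I*j^4 - 3*j^3 - 4*I*j^3 + 12*j^2 + I*j^2 - 3*j + 6*I*j - 18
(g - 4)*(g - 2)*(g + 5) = g^3 - g^2 - 22*g + 40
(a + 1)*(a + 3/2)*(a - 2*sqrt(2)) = a^3 - 2*sqrt(2)*a^2 + 5*a^2/2 - 5*sqrt(2)*a + 3*a/2 - 3*sqrt(2)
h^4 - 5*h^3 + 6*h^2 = h^2*(h - 3)*(h - 2)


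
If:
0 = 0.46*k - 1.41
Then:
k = 3.07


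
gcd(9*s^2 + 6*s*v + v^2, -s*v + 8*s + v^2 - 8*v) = 1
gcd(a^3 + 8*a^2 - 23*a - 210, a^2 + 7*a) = a + 7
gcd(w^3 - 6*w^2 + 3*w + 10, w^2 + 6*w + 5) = w + 1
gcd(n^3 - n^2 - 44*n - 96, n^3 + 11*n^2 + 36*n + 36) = n + 3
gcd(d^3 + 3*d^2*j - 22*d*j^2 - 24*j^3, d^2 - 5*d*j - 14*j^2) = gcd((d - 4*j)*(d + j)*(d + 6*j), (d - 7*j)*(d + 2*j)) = 1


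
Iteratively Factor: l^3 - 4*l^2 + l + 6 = (l - 3)*(l^2 - l - 2) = (l - 3)*(l - 2)*(l + 1)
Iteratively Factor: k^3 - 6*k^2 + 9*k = (k - 3)*(k^2 - 3*k) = (k - 3)^2*(k)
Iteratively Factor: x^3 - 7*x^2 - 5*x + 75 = (x - 5)*(x^2 - 2*x - 15) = (x - 5)^2*(x + 3)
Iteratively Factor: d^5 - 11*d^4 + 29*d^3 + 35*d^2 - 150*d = (d + 2)*(d^4 - 13*d^3 + 55*d^2 - 75*d) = (d - 5)*(d + 2)*(d^3 - 8*d^2 + 15*d) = (d - 5)^2*(d + 2)*(d^2 - 3*d) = (d - 5)^2*(d - 3)*(d + 2)*(d)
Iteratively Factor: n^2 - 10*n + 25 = (n - 5)*(n - 5)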